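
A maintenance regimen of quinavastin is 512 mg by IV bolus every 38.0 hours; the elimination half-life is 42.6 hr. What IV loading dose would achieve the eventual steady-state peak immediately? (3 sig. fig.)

k = ln 2 / 42.6 = 0.01627 hr⁻¹
Accumulation ratio R = 1 / (1 − e^(−kτ)) = 1 / (1 − e^(−0.01627×38.0)) = 1 / (1 − 0.5389) = 2.169
Loading dose = maintenance dose × R = 512 × 2.169 ≈ 1110 mg

1110 mg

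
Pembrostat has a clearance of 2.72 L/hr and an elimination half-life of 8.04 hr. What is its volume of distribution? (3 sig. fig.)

31.6 L

k = ln 2 / t½ = ln 2 / 8.04 = 0.08621 hr⁻¹
V = CL / k = 2.72 / 0.08621 ≈ 31.6 L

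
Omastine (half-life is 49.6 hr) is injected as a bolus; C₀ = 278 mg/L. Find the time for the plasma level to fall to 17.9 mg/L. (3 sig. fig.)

k = ln 2 / 49.6 = 0.01397 hr⁻¹
C(t) = C₀ e^(−kt)  ⇒  t = ln(C₀/C) / k
t = ln(278/17.9) / 0.01397 = 2.743 / 0.01397 ≈ 196 hours

196 hours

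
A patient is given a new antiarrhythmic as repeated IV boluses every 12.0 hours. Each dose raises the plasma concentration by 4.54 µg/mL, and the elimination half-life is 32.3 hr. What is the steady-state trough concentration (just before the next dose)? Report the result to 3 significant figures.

k = ln 2 / 32.3 = 0.02146 hr⁻¹
Fraction remaining after one interval: e^(−kτ) = e^(−0.02146 × 12.0) = 0.7730
R = 1 / (1 − 0.7730) = 4.405
Css,max = 4.54 × 4.405 = 20.00 µg/mL
Css,min = Css,max × e^(−kτ) = 20.00 × 0.7730 ≈ 15.5 µg/mL

15.5 µg/mL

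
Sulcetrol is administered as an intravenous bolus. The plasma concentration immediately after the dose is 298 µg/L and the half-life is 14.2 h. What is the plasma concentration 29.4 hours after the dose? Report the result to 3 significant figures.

k = ln 2 / 14.2 = 0.04881 h⁻¹
29.4 h is 2.070 half-lives, so C = 298 × (1/2)^2.070 = 298 × 0.2381 ≈ 71.0 µg/L

71.0 µg/L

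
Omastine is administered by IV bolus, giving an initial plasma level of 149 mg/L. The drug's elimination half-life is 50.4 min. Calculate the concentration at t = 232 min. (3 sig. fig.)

6.13 mg/L

k = ln 2 / 50.4 = 0.01375 min⁻¹
C(t) = C₀ e^(−kt) = 149 × e^(−0.01375 × 232) = 149 × e^(−3.191) = 149 × 0.04114 ≈ 6.13 mg/L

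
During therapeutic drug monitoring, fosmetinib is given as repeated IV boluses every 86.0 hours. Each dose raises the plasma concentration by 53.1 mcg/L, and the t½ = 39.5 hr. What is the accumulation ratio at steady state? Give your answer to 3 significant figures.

k = ln 2 / 39.5 = 0.01755 hr⁻¹
Fraction remaining after one interval: e^(−kτ) = e^(−0.01755 × 86.0) = 0.2211
R = 1 / (1 − 0.2211) = 1 / 0.7789 ≈ 1.28

1.28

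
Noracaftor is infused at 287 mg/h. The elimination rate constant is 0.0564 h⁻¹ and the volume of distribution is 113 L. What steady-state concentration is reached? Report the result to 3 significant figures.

CL = k · V = 0.0564 × 113 = 6.373 L/h
Css = rate / CL = 287 / 6.373 ≈ 45.0 mg/L

45.0 mg/L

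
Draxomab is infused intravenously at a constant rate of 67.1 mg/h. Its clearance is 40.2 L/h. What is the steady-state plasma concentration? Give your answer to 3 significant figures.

Css = infusion rate / CL = 67.1 / 40.2 ≈ 1.67 mg/L

1.67 mg/L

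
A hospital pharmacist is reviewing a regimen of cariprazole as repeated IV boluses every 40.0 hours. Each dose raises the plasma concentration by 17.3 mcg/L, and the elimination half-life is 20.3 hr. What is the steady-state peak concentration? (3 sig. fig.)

23.2 mcg/L

k = ln 2 / 20.3 = 0.03415 hr⁻¹
Fraction remaining after one interval: e^(−kτ) = e^(−0.03415 × 40.0) = 0.2552
R = 1 / (1 − 0.2552) = 1.343
Css,max = 17.3 × 1.343 ≈ 23.2 mcg/L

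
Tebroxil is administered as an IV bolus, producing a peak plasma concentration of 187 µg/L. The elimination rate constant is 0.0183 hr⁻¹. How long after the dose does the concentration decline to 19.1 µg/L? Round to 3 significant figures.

C(t) = C₀ e^(−kt)  ⇒  t = ln(C₀/C) / k
t = ln(187/19.1) / 0.01830 = 2.281 / 0.01830 ≈ 125 hours

125 hours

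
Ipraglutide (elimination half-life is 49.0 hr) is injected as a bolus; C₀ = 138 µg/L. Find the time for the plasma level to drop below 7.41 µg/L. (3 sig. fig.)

207 hours

k = ln 2 / 49.0 = 0.01415 hr⁻¹
C(t) = C₀ e^(−kt)  ⇒  t = ln(C₀/C) / k
t = ln(138/7.41) / 0.01415 = 2.924 / 0.01415 ≈ 207 hours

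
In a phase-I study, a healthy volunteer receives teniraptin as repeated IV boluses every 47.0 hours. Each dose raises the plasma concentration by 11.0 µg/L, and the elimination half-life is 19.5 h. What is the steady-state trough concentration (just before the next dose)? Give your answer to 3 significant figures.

k = ln 2 / 19.5 = 0.03555 h⁻¹
Fraction remaining after one interval: e^(−kτ) = e^(−0.03555 × 47.0) = 0.1881
R = 1 / (1 − 0.1881) = 1.232
Css,max = 11.0 × 1.232 = 13.55 µg/L
Css,min = Css,max × e^(−kτ) = 13.55 × 0.1881 ≈ 2.55 µg/L

2.55 µg/L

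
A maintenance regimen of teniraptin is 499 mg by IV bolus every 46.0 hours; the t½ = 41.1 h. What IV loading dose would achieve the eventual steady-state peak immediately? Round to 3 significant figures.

925 mg

k = ln 2 / 41.1 = 0.01686 h⁻¹
Accumulation ratio R = 1 / (1 − e^(−kτ)) = 1 / (1 − e^(−0.01686×46.0)) = 1 / (1 − 0.4603) = 1.853
Loading dose = maintenance dose × R = 499 × 1.853 ≈ 925 mg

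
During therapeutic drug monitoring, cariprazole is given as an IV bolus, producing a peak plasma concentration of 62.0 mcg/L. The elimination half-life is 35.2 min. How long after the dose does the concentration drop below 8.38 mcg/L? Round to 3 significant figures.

102 minutes

k = ln 2 / 35.2 = 0.01969 min⁻¹
C(t) = C₀ e^(−kt)  ⇒  t = ln(C₀/C) / k
t = ln(62.0/8.38) / 0.01969 = 2.001 / 0.01969 ≈ 102 minutes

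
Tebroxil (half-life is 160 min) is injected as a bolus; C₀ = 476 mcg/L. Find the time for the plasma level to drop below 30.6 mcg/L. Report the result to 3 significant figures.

k = ln 2 / 160 = 0.004332 min⁻¹
C(t) = C₀ e^(−kt)  ⇒  t = ln(C₀/C) / k
t = ln(476/30.6) / 0.004332 = 2.744 / 0.004332 ≈ 633 minutes

633 minutes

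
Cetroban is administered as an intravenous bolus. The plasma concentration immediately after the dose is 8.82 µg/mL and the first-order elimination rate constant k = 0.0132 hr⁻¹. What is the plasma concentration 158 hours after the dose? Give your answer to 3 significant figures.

C(t) = C₀ e^(−kt) = 8.82 × e^(−0.01320 × 158) = 8.82 × e^(−2.086) = 8.82 × 0.1242 ≈ 1.10 µg/mL

1.10 µg/mL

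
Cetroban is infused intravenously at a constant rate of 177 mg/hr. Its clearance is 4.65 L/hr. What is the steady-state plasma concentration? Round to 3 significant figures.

Css = infusion rate / CL = 177 / 4.65 ≈ 38.1 µg/mL

38.1 µg/mL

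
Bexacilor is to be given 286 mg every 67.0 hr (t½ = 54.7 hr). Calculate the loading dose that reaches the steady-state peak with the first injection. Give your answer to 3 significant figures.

500 mg

k = ln 2 / 54.7 = 0.01267 hr⁻¹
Accumulation ratio R = 1 / (1 − e^(−kτ)) = 1 / (1 − e^(−0.01267×67.0)) = 1 / (1 − 0.4278) = 1.748
Loading dose = maintenance dose × R = 286 × 1.748 ≈ 500 mg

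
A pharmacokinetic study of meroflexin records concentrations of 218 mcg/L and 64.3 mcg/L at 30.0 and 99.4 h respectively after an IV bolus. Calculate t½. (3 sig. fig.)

39.4 hours

k = ln(C₁/C₂) / (t₂ − t₁) = ln(218/64.3) / (99.4 − 30.0)
  = 1.221 / 69.40 = 0.01759 h⁻¹
t½ = ln 2 / k = ln 2 / 0.01759 ≈ 39.4 hours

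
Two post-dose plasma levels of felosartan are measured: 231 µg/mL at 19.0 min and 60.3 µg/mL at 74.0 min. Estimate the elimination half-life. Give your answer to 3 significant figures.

28.4 minutes

k = ln(C₁/C₂) / (t₂ − t₁) = ln(231/60.3) / (74.0 − 19.0)
  = 1.343 / 55.00 = 0.02442 min⁻¹
t½ = ln 2 / k = ln 2 / 0.02442 ≈ 28.4 minutes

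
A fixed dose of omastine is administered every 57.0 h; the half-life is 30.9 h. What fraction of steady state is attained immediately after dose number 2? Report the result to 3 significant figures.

0.922

k = ln 2 / 30.9 = 0.02243 h⁻¹
f_n = 1 − e^(−nkτ) = 1 − e^(−2 × 0.02243 × 57.0) = 1 − e^(−2.557) = 1 − 0.07752 ≈ 0.922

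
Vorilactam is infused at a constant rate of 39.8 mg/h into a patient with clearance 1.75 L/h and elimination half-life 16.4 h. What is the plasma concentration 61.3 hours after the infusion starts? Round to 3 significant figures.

21.0 mg/L

Css = rate / CL = 39.8 / 1.75 = 22.74 mg/L
k = ln 2 / 16.4 = 0.04227 h⁻¹
C(t) = Css (1 − e^(−kt)) = 22.74 × (1 − e^(−2.591)) = 22.74 × 0.9250 ≈ 21.0 mg/L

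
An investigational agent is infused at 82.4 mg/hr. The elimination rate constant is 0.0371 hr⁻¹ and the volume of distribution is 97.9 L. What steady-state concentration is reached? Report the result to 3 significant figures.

22.7 µg/mL

CL = k · V = 0.0371 × 97.9 = 3.632 L/hr
Css = rate / CL = 82.4 / 3.632 ≈ 22.7 µg/mL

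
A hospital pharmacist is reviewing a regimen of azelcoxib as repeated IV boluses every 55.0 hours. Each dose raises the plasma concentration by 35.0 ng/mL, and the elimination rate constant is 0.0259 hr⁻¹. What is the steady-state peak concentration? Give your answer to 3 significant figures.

Fraction remaining after one interval: e^(−kτ) = e^(−0.02590 × 55.0) = 0.2406
R = 1 / (1 − 0.2406) = 1.317
Css,max = 35.0 × 1.317 ≈ 46.1 ng/mL

46.1 ng/mL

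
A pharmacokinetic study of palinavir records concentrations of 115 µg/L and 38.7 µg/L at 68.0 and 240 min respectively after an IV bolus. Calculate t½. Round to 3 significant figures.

k = ln(C₁/C₂) / (t₂ − t₁) = ln(115/38.7) / (240 − 68.0)
  = 1.089 / 172.0 = 0.006332 min⁻¹
t½ = ln 2 / k = ln 2 / 0.006332 ≈ 109 minutes

109 minutes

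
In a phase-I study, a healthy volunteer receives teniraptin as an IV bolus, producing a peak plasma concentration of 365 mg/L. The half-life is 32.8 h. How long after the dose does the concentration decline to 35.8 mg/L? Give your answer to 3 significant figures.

110 hours

k = ln 2 / 32.8 = 0.02113 h⁻¹
C(t) = C₀ e^(−kt)  ⇒  t = ln(C₀/C) / k
t = ln(365/35.8) / 0.02113 = 2.322 / 0.02113 ≈ 110 hours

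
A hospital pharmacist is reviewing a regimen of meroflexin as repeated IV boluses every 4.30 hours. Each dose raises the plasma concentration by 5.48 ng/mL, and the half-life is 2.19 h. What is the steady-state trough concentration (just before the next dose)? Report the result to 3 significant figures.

1.89 ng/mL

k = ln 2 / 2.19 = 0.3165 h⁻¹
Fraction remaining after one interval: e^(−kτ) = e^(−0.3165 × 4.30) = 0.2564
R = 1 / (1 − 0.2564) = 1.345
Css,max = 5.48 × 1.345 = 7.370 ng/mL
Css,min = Css,max × e^(−kτ) = 7.370 × 0.2564 ≈ 1.89 ng/mL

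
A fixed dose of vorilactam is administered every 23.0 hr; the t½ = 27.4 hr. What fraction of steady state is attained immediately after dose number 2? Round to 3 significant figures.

k = ln 2 / 27.4 = 0.02530 hr⁻¹
f_n = 1 − e^(−nkτ) = 1 − e^(−2 × 0.02530 × 23.0) = 1 − e^(−1.164) = 1 − 0.3123 ≈ 0.688

0.688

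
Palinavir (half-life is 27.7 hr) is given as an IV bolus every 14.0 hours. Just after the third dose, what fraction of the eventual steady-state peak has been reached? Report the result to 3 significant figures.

k = ln 2 / 27.7 = 0.02502 hr⁻¹
f_n = 1 − e^(−nkτ) = 1 − e^(−3 × 0.02502 × 14.0) = 1 − e^(−1.051) = 1 − 0.3496 ≈ 0.650

0.650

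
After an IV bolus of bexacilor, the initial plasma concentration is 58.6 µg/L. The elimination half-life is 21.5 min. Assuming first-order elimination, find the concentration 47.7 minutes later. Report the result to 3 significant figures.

12.6 µg/L

k = ln 2 / 21.5 = 0.03224 min⁻¹
47.7 min is 2.219 half-lives, so C = 58.6 × (1/2)^2.219 = 58.6 × 0.2148 ≈ 12.6 µg/L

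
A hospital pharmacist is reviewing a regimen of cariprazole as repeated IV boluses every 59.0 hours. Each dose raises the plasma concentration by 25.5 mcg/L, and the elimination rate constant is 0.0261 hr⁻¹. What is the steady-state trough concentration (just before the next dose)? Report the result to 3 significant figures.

Fraction remaining after one interval: e^(−kτ) = e^(−0.02610 × 59.0) = 0.2144
R = 1 / (1 − 0.2144) = 1.273
Css,max = 25.5 × 1.273 = 32.46 mcg/L
Css,min = Css,max × e^(−kτ) = 32.46 × 0.2144 ≈ 6.96 mcg/L

6.96 mcg/L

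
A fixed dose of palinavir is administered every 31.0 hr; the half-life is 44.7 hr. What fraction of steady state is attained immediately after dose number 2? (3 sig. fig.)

0.618

k = ln 2 / 44.7 = 0.01551 hr⁻¹
f_n = 1 − e^(−nkτ) = 1 − e^(−2 × 0.01551 × 31.0) = 1 − e^(−0.9614) = 1 − 0.3824 ≈ 0.618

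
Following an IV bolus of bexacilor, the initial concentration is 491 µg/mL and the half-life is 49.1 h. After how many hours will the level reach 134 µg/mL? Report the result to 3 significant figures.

92.0 hours

k = ln 2 / 49.1 = 0.01412 h⁻¹
C(t) = C₀ e^(−kt)  ⇒  t = ln(C₀/C) / k
t = ln(491/134) / 0.01412 = 1.299 / 0.01412 ≈ 92.0 hours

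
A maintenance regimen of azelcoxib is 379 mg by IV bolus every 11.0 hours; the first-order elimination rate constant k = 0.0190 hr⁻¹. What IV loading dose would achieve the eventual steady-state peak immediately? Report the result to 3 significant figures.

Accumulation ratio R = 1 / (1 − e^(−kτ)) = 1 / (1 − e^(−0.01900×11.0)) = 1 / (1 − 0.8114) = 5.302
Loading dose = maintenance dose × R = 379 × 5.302 ≈ 2010 mg

2010 mg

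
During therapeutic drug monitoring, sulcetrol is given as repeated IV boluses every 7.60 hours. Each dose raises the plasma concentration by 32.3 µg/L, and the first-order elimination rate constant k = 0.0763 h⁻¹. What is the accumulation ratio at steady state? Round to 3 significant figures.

2.27

Fraction remaining after one interval: e^(−kτ) = e^(−0.07630 × 7.60) = 0.5600
R = 1 / (1 − 0.5600) = 1 / 0.4400 ≈ 2.27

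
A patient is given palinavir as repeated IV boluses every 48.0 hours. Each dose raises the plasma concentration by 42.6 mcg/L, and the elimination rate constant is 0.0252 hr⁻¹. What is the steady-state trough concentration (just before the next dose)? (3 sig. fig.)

Fraction remaining after one interval: e^(−kτ) = e^(−0.02520 × 48.0) = 0.2983
R = 1 / (1 − 0.2983) = 1.425
Css,max = 42.6 × 1.425 = 60.71 mcg/L
Css,min = Css,max × e^(−kτ) = 60.71 × 0.2983 ≈ 18.1 mcg/L

18.1 mcg/L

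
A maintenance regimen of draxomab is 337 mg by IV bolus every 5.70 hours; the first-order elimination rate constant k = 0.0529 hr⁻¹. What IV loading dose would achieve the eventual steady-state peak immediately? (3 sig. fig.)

1290 mg

Accumulation ratio R = 1 / (1 − e^(−kτ)) = 1 / (1 − e^(−0.05290×5.70)) = 1 / (1 − 0.7397) = 3.842
Loading dose = maintenance dose × R = 337 × 3.842 ≈ 1290 mg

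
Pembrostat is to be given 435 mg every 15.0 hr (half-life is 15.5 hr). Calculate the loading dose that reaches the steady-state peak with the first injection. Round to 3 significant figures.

k = ln 2 / 15.5 = 0.04472 hr⁻¹
Accumulation ratio R = 1 / (1 − e^(−kτ)) = 1 / (1 − e^(−0.04472×15.0)) = 1 / (1 − 0.5113) = 2.046
Loading dose = maintenance dose × R = 435 × 2.046 ≈ 890 mg

890 mg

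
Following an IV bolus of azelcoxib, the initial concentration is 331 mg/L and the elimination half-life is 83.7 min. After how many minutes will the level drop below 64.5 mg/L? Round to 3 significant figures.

k = ln 2 / 83.7 = 0.008281 min⁻¹
C(t) = C₀ e^(−kt)  ⇒  t = ln(C₀/C) / k
t = ln(331/64.5) / 0.008281 = 1.635 / 0.008281 ≈ 197 minutes

197 minutes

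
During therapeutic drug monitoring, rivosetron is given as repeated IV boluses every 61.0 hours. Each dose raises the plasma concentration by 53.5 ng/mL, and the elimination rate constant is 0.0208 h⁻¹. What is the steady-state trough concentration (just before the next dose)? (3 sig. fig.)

20.9 ng/mL

Fraction remaining after one interval: e^(−kτ) = e^(−0.02080 × 61.0) = 0.2812
R = 1 / (1 − 0.2812) = 1.391
Css,max = 53.5 × 1.391 = 74.43 ng/mL
Css,min = Css,max × e^(−kτ) = 74.43 × 0.2812 ≈ 20.9 ng/mL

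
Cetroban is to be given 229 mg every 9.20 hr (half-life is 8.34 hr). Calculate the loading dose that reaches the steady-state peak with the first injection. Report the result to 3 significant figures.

k = ln 2 / 8.34 = 0.08311 hr⁻¹
Accumulation ratio R = 1 / (1 − e^(−kτ)) = 1 / (1 − e^(−0.08311×9.20)) = 1 / (1 − 0.4655) = 1.871
Loading dose = maintenance dose × R = 229 × 1.871 ≈ 428 mg

428 mg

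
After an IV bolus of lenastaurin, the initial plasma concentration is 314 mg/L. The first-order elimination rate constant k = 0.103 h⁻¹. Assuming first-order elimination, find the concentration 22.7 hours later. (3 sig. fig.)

30.3 mg/L

C(t) = C₀ e^(−kt) = 314 × e^(−0.1030 × 22.7) = 314 × e^(−2.338) = 314 × 0.09651 ≈ 30.3 mg/L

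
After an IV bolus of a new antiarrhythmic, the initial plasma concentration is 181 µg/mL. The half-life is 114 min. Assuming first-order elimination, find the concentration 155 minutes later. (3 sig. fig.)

70.5 µg/mL

k = ln 2 / 114 = 0.006080 min⁻¹
C(t) = C₀ e^(−kt) = 181 × e^(−0.006080 × 155) = 181 × e^(−0.9424) = 181 × 0.3897 ≈ 70.5 µg/mL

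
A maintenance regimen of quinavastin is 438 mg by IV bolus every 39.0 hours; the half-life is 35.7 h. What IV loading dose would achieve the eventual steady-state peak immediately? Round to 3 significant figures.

k = ln 2 / 35.7 = 0.01942 h⁻¹
Accumulation ratio R = 1 / (1 − e^(−kτ)) = 1 / (1 − e^(−0.01942×39.0)) = 1 / (1 − 0.4690) = 1.883
Loading dose = maintenance dose × R = 438 × 1.883 ≈ 825 mg

825 mg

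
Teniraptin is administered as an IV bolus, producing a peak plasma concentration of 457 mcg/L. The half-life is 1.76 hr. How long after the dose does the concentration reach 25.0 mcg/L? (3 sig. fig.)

7.38 hours

k = ln 2 / 1.76 = 0.3938 hr⁻¹
C(t) = C₀ e^(−kt)  ⇒  t = ln(C₀/C) / k
t = ln(457/25.0) / 0.3938 = 2.906 / 0.3938 ≈ 7.38 hours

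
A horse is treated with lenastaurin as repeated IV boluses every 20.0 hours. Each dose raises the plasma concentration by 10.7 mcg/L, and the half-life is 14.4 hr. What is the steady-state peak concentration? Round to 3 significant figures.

k = ln 2 / 14.4 = 0.04814 hr⁻¹
Fraction remaining after one interval: e^(−kτ) = e^(−0.04814 × 20.0) = 0.3819
R = 1 / (1 − 0.3819) = 1.618
Css,max = 10.7 × 1.618 ≈ 17.3 mcg/L

17.3 mcg/L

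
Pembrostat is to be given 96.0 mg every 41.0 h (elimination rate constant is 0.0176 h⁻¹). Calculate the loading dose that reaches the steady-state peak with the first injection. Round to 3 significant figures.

Accumulation ratio R = 1 / (1 − e^(−kτ)) = 1 / (1 − e^(−0.01760×41.0)) = 1 / (1 − 0.4860) = 1.945
Loading dose = maintenance dose × R = 96.0 × 1.945 ≈ 187 mg

187 mg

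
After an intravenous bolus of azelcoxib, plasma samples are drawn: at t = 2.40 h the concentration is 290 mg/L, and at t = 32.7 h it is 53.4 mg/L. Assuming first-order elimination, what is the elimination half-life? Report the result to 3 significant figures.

k = ln(C₁/C₂) / (t₂ − t₁) = ln(290/53.4) / (32.7 − 2.40)
  = 1.692 / 30.30 = 0.05584 h⁻¹
t½ = ln 2 / k = ln 2 / 0.05584 ≈ 12.4 hours

12.4 hours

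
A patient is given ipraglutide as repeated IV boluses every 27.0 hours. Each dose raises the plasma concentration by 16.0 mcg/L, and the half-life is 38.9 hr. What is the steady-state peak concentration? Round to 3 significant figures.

41.9 mcg/L

k = ln 2 / 38.9 = 0.01782 hr⁻¹
Fraction remaining after one interval: e^(−kτ) = e^(−0.01782 × 27.0) = 0.6181
R = 1 / (1 − 0.6181) = 2.618
Css,max = 16.0 × 2.618 ≈ 41.9 mcg/L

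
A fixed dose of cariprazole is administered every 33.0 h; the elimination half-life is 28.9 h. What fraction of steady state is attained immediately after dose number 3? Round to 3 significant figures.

k = ln 2 / 28.9 = 0.02398 h⁻¹
f_n = 1 − e^(−nkτ) = 1 − e^(−3 × 0.02398 × 33.0) = 1 − e^(−2.374) = 1 − 0.09307 ≈ 0.907

0.907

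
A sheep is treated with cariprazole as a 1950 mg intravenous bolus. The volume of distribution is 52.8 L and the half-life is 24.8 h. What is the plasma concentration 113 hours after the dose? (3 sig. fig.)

C₀ = dose / V = 1950 / 52.8 = 36.93 µg/mL
k = ln 2 / 24.8 = 0.02795 h⁻¹
C(t) = C₀ e^(−kt) = 36.93 × e^(−0.02795 × 113) = 36.93 × e^(−3.158) = 36.93 × 0.04250 ≈ 1.57 µg/mL

1.57 µg/mL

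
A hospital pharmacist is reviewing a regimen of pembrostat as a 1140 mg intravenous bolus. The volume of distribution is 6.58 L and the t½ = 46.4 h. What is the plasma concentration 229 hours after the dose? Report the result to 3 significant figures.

C₀ = dose / V = 1140 / 6.58 = 173.3 mg/L
k = ln 2 / 46.4 = 0.01494 h⁻¹
C(t) = C₀ e^(−kt) = 173.3 × e^(−0.01494 × 229) = 173.3 × e^(−3.421) = 173.3 × 0.03268 ≈ 5.66 mg/L

5.66 mg/L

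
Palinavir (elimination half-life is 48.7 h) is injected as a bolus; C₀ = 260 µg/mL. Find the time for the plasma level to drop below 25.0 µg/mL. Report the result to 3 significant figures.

k = ln 2 / 48.7 = 0.01423 h⁻¹
C(t) = C₀ e^(−kt)  ⇒  t = ln(C₀/C) / k
t = ln(260/25.0) / 0.01423 = 2.342 / 0.01423 ≈ 165 hours

165 hours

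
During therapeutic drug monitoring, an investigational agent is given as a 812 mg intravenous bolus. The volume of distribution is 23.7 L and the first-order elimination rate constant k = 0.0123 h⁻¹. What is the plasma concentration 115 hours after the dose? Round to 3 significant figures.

8.33 mg/L

C₀ = dose / V = 812 / 23.7 = 34.26 mg/L
C(t) = C₀ e^(−kt) = 34.26 × e^(−0.01230 × 115) = 34.26 × e^(−1.415) = 34.26 × 0.2430 ≈ 8.33 mg/L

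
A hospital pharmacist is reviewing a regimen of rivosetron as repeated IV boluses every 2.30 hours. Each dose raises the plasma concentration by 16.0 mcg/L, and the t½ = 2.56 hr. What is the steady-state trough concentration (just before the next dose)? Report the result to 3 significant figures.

k = ln 2 / 2.56 = 0.2708 hr⁻¹
Fraction remaining after one interval: e^(−kτ) = e^(−0.2708 × 2.30) = 0.5365
R = 1 / (1 − 0.5365) = 2.157
Css,max = 16.0 × 2.157 = 34.52 mcg/L
Css,min = Css,max × e^(−kτ) = 34.52 × 0.5365 ≈ 18.5 mcg/L

18.5 mcg/L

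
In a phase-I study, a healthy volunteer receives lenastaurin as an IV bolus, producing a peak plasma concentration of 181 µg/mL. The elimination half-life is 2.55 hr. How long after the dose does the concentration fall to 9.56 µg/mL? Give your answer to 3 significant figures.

k = ln 2 / 2.55 = 0.2718 hr⁻¹
C(t) = C₀ e^(−kt)  ⇒  t = ln(C₀/C) / k
t = ln(181/9.56) / 0.2718 = 2.941 / 0.2718 ≈ 10.8 hours

10.8 hours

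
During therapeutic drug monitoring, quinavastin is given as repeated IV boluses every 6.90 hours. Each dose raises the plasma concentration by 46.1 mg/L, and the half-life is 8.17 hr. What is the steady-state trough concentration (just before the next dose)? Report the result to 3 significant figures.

k = ln 2 / 8.17 = 0.08484 hr⁻¹
Fraction remaining after one interval: e^(−kτ) = e^(−0.08484 × 6.90) = 0.5569
R = 1 / (1 − 0.5569) = 2.257
Css,max = 46.1 × 2.257 = 104.0 mg/L
Css,min = Css,max × e^(−kτ) = 104.0 × 0.5569 ≈ 57.9 mg/L

57.9 mg/L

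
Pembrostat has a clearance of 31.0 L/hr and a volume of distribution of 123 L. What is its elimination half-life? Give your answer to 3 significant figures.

k = CL / V = 31.0 / 123 = 0.2520 hr⁻¹
t½ = ln 2 / k = ln 2 / 0.2520 ≈ 2.75 hours

2.75 hours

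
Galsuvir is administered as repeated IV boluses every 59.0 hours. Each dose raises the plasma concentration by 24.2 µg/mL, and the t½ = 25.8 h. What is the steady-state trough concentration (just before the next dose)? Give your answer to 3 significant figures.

6.24 µg/mL

k = ln 2 / 25.8 = 0.02687 h⁻¹
Fraction remaining after one interval: e^(−kτ) = e^(−0.02687 × 59.0) = 0.2049
R = 1 / (1 − 0.2049) = 1.258
Css,max = 24.2 × 1.258 = 30.44 µg/mL
Css,min = Css,max × e^(−kτ) = 30.44 × 0.2049 ≈ 6.24 µg/mL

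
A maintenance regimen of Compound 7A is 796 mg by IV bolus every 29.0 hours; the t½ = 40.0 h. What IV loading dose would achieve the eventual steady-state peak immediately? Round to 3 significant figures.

k = ln 2 / 40.0 = 0.01733 h⁻¹
Accumulation ratio R = 1 / (1 − e^(−kτ)) = 1 / (1 − e^(−0.01733×29.0)) = 1 / (1 − 0.6050) = 2.532
Loading dose = maintenance dose × R = 796 × 2.532 ≈ 2020 mg

2020 mg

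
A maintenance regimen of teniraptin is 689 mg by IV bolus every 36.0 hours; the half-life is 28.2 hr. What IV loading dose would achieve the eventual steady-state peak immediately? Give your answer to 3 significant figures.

1170 mg

k = ln 2 / 28.2 = 0.02458 hr⁻¹
Accumulation ratio R = 1 / (1 − e^(−kτ)) = 1 / (1 − e^(−0.02458×36.0)) = 1 / (1 − 0.4128) = 1.703
Loading dose = maintenance dose × R = 689 × 1.703 ≈ 1170 mg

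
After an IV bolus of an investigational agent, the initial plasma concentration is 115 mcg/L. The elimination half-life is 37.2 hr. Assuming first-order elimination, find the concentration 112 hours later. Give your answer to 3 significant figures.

14.3 mcg/L

k = ln 2 / 37.2 = 0.01863 hr⁻¹
C(t) = C₀ e^(−kt) = 115 × e^(−0.01863 × 112) = 115 × e^(−2.087) = 115 × 0.1241 ≈ 14.3 mcg/L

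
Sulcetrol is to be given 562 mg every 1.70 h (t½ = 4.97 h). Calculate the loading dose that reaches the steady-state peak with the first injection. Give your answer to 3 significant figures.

2660 mg

k = ln 2 / 4.97 = 0.1395 h⁻¹
Accumulation ratio R = 1 / (1 − e^(−kτ)) = 1 / (1 − e^(−0.1395×1.70)) = 1 / (1 − 0.7889) = 4.738
Loading dose = maintenance dose × R = 562 × 4.738 ≈ 2660 mg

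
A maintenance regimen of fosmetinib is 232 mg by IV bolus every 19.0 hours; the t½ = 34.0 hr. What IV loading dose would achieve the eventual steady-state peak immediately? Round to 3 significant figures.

k = ln 2 / 34.0 = 0.02039 hr⁻¹
Accumulation ratio R = 1 / (1 − e^(−kτ)) = 1 / (1 − e^(−0.02039×19.0)) = 1 / (1 − 0.6789) = 3.114
Loading dose = maintenance dose × R = 232 × 3.114 ≈ 722 mg

722 mg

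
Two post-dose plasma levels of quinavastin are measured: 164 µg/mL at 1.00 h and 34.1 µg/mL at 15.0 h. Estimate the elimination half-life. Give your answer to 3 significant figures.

k = ln(C₁/C₂) / (t₂ − t₁) = ln(164/34.1) / (15.0 − 1.00)
  = 1.571 / 14.00 = 0.1122 h⁻¹
t½ = ln 2 / k = ln 2 / 0.1122 ≈ 6.18 hours

6.18 hours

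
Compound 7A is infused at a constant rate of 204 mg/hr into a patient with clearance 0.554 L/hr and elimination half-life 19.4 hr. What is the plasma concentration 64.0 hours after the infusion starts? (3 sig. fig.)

Css = rate / CL = 204 / 0.554 = 368.2 mg/L
k = ln 2 / 19.4 = 0.03573 hr⁻¹
C(t) = Css (1 − e^(−kt)) = 368.2 × (1 − e^(−2.287)) = 368.2 × 0.8984 ≈ 331 mg/L

331 mg/L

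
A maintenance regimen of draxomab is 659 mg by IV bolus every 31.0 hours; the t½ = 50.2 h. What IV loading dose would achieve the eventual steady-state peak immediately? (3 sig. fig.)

1890 mg

k = ln 2 / 50.2 = 0.01381 h⁻¹
Accumulation ratio R = 1 / (1 − e^(−kτ)) = 1 / (1 − e^(−0.01381×31.0)) = 1 / (1 − 0.6518) = 2.872
Loading dose = maintenance dose × R = 659 × 2.872 ≈ 1890 mg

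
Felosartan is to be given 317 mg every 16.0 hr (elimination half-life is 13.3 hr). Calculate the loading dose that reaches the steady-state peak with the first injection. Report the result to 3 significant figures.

k = ln 2 / 13.3 = 0.05212 hr⁻¹
Accumulation ratio R = 1 / (1 − e^(−kτ)) = 1 / (1 − e^(−0.05212×16.0)) = 1 / (1 − 0.4344) = 1.768
Loading dose = maintenance dose × R = 317 × 1.768 ≈ 560 mg

560 mg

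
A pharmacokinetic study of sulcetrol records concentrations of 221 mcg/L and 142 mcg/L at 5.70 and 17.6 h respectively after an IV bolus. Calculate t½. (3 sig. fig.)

k = ln(C₁/C₂) / (t₂ − t₁) = ln(221/142) / (17.6 − 5.70)
  = 0.4423 / 11.90 = 0.03717 h⁻¹
t½ = ln 2 / k = ln 2 / 0.03717 ≈ 18.6 hours

18.6 hours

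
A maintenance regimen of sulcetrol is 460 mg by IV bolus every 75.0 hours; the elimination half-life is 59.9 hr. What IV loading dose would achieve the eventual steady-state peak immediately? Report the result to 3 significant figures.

k = ln 2 / 59.9 = 0.01157 hr⁻¹
Accumulation ratio R = 1 / (1 − e^(−kτ)) = 1 / (1 − e^(−0.01157×75.0)) = 1 / (1 − 0.4198) = 1.724
Loading dose = maintenance dose × R = 460 × 1.724 ≈ 793 mg

793 mg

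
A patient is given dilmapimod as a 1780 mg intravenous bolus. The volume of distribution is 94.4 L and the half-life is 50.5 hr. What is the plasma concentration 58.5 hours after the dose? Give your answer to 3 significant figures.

C₀ = dose / V = 1780 / 94.4 = 18.86 µg/mL
k = ln 2 / 50.5 = 0.01373 hr⁻¹
C(t) = C₀ e^(−kt) = 18.86 × e^(−0.01373 × 58.5) = 18.86 × e^(−0.8030) = 18.86 × 0.4480 ≈ 8.45 µg/mL

8.45 µg/mL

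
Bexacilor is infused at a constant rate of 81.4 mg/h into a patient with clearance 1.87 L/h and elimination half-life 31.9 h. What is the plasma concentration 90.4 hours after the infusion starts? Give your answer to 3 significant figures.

37.4 mg/L

Css = rate / CL = 81.4 / 1.87 = 43.53 mg/L
k = ln 2 / 31.9 = 0.02173 h⁻¹
C(t) = Css (1 − e^(−kt)) = 43.53 × (1 − e^(−1.964)) = 43.53 × 0.8597 ≈ 37.4 mg/L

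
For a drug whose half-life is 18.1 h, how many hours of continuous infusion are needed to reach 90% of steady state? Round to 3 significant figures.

60.1 hours

k = ln 2 / 18.1 = 0.03830 h⁻¹
f = 1 − e^(−kt)  ⇒  t = −ln(1 − f) / k
t = −ln(1 − 0.9) / 0.03830 = 2.303 / 0.03830 ≈ 60.1 hours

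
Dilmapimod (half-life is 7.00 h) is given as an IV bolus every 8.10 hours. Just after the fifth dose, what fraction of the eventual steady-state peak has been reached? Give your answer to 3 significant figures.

0.982

k = ln 2 / 7.00 = 0.09902 h⁻¹
f_n = 1 − e^(−nkτ) = 1 − e^(−5 × 0.09902 × 8.10) = 1 − e^(−4.010) = 1 − 0.01813 ≈ 0.982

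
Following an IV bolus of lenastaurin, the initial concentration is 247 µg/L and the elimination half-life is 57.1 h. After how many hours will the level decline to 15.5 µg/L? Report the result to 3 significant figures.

228 hours

k = ln 2 / 57.1 = 0.01214 h⁻¹
C(t) = C₀ e^(−kt)  ⇒  t = ln(C₀/C) / k
t = ln(247/15.5) / 0.01214 = 2.769 / 0.01214 ≈ 228 hours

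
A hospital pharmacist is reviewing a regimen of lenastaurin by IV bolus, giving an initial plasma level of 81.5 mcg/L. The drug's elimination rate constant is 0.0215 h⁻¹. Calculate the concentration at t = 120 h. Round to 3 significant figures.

C(t) = C₀ e^(−kt) = 81.5 × e^(−0.02150 × 120) = 81.5 × e^(−2.580) = 81.5 × 0.07577 ≈ 6.18 mcg/L

6.18 mcg/L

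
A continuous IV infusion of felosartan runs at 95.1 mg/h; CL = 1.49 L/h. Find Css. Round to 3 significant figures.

Css = infusion rate / CL = 95.1 / 1.49 ≈ 63.8 µg/mL

63.8 µg/mL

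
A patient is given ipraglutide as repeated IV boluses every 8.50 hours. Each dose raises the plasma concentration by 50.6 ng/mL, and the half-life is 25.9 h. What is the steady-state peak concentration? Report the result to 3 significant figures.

249 ng/mL

k = ln 2 / 25.9 = 0.02676 h⁻¹
Fraction remaining after one interval: e^(−kτ) = e^(−0.02676 × 8.50) = 0.7965
R = 1 / (1 − 0.7965) = 4.915
Css,max = 50.6 × 4.915 ≈ 249 ng/mL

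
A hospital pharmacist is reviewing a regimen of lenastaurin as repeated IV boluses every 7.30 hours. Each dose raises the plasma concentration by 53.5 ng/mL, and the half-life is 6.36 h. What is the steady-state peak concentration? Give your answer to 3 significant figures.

k = ln 2 / 6.36 = 0.1090 h⁻¹
Fraction remaining after one interval: e^(−kτ) = e^(−0.1090 × 7.30) = 0.4513
R = 1 / (1 − 0.4513) = 1.823
Css,max = 53.5 × 1.823 ≈ 97.5 ng/mL

97.5 ng/mL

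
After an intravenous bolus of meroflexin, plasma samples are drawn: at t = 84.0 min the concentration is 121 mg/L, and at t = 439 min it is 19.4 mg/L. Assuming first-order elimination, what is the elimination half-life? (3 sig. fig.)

k = ln(C₁/C₂) / (t₂ − t₁) = ln(121/19.4) / (439 − 84.0)
  = 1.831 / 355.0 = 0.005156 min⁻¹
t½ = ln 2 / k = ln 2 / 0.005156 ≈ 134 minutes

134 minutes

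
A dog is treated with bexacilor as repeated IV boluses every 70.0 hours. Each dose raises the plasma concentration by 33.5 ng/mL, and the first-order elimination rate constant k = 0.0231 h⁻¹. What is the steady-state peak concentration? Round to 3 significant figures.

41.8 ng/mL

Fraction remaining after one interval: e^(−kτ) = e^(−0.02310 × 70.0) = 0.1985
R = 1 / (1 − 0.1985) = 1.248
Css,max = 33.5 × 1.248 ≈ 41.8 ng/mL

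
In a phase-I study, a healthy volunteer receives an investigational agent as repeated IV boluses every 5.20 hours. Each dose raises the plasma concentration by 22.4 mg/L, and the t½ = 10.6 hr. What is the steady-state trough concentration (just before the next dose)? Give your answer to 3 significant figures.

55.3 mg/L

k = ln 2 / 10.6 = 0.06539 hr⁻¹
Fraction remaining after one interval: e^(−kτ) = e^(−0.06539 × 5.20) = 0.7117
R = 1 / (1 − 0.7117) = 3.469
Css,max = 22.4 × 3.469 = 77.71 mg/L
Css,min = Css,max × e^(−kτ) = 77.71 × 0.7117 ≈ 55.3 mg/L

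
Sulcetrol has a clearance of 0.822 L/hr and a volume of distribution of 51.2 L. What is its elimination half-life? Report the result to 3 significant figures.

43.2 hours

k = CL / V = 0.822 / 51.2 = 0.01605 hr⁻¹
t½ = ln 2 / k = ln 2 / 0.01605 ≈ 43.2 hours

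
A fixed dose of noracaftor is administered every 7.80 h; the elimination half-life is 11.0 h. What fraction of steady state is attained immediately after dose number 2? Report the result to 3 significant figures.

k = ln 2 / 11.0 = 0.06301 h⁻¹
f_n = 1 − e^(−nkτ) = 1 − e^(−2 × 0.06301 × 7.80) = 1 − e^(−0.9830) = 1 − 0.3742 ≈ 0.626

0.626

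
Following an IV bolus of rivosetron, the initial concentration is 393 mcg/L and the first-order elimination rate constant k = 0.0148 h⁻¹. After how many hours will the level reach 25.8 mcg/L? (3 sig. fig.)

184 hours

C(t) = C₀ e^(−kt)  ⇒  t = ln(C₀/C) / k
t = ln(393/25.8) / 0.01480 = 2.723 / 0.01480 ≈ 184 hours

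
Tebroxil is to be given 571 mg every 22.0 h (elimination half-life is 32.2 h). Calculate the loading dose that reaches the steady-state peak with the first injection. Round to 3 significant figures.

1510 mg

k = ln 2 / 32.2 = 0.02153 h⁻¹
Accumulation ratio R = 1 / (1 − e^(−kτ)) = 1 / (1 − e^(−0.02153×22.0)) = 1 / (1 − 0.6228) = 2.651
Loading dose = maintenance dose × R = 571 × 2.651 ≈ 1510 mg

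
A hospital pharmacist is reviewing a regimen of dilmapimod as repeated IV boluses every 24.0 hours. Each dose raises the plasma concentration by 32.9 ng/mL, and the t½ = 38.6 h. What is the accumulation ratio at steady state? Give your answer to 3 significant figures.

2.86

k = ln 2 / 38.6 = 0.01796 h⁻¹
Fraction remaining after one interval: e^(−kτ) = e^(−0.01796 × 24.0) = 0.6499
R = 1 / (1 − 0.6499) = 1 / 0.3501 ≈ 2.86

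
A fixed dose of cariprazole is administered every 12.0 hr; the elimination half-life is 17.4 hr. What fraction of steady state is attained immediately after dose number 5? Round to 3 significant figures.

k = ln 2 / 17.4 = 0.03984 hr⁻¹
f_n = 1 − e^(−nkτ) = 1 − e^(−5 × 0.03984 × 12.0) = 1 − e^(−2.390) = 1 − 0.09161 ≈ 0.908

0.908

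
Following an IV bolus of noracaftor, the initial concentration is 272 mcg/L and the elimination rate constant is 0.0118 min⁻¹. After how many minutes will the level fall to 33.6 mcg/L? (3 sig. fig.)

177 minutes

C(t) = C₀ e^(−kt)  ⇒  t = ln(C₀/C) / k
t = ln(272/33.6) / 0.01180 = 2.091 / 0.01180 ≈ 177 minutes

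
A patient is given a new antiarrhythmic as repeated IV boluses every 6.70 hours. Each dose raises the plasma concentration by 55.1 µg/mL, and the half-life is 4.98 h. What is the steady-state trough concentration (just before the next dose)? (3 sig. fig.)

35.8 µg/mL

k = ln 2 / 4.98 = 0.1392 h⁻¹
Fraction remaining after one interval: e^(−kτ) = e^(−0.1392 × 6.70) = 0.3935
R = 1 / (1 − 0.3935) = 1.649
Css,max = 55.1 × 1.649 = 90.86 µg/mL
Css,min = Css,max × e^(−kτ) = 90.86 × 0.3935 ≈ 35.8 µg/mL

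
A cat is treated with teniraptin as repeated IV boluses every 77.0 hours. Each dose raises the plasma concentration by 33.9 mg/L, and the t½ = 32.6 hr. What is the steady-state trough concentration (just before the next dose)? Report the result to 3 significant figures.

k = ln 2 / 32.6 = 0.02126 hr⁻¹
Fraction remaining after one interval: e^(−kτ) = e^(−0.02126 × 77.0) = 0.1945
R = 1 / (1 − 0.1945) = 1.242
Css,max = 33.9 × 1.242 = 42.09 mg/L
Css,min = Css,max × e^(−kτ) = 42.09 × 0.1945 ≈ 8.19 mg/L

8.19 mg/L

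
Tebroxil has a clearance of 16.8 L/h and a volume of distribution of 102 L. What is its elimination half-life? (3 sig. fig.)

k = CL / V = 16.8 / 102 = 0.1647 h⁻¹
t½ = ln 2 / k = ln 2 / 0.1647 ≈ 4.21 hours

4.21 hours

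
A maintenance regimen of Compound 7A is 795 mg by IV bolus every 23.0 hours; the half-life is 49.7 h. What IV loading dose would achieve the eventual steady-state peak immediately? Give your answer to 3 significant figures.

2900 mg

k = ln 2 / 49.7 = 0.01395 h⁻¹
Accumulation ratio R = 1 / (1 − e^(−kτ)) = 1 / (1 − e^(−0.01395×23.0)) = 1 / (1 − 0.7256) = 3.644
Loading dose = maintenance dose × R = 795 × 3.644 ≈ 2900 mg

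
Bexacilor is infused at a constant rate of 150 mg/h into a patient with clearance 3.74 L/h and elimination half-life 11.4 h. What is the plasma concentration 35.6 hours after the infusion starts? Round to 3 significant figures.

35.5 mg/L

Css = rate / CL = 150 / 3.74 = 40.11 mg/L
k = ln 2 / 11.4 = 0.06080 h⁻¹
C(t) = Css (1 − e^(−kt)) = 40.11 × (1 − e^(−2.165)) = 40.11 × 0.8852 ≈ 35.5 mg/L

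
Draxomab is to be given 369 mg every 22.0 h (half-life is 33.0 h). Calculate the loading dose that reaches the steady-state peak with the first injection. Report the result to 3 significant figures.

k = ln 2 / 33.0 = 0.02100 h⁻¹
Accumulation ratio R = 1 / (1 − e^(−kτ)) = 1 / (1 − e^(−0.02100×22.0)) = 1 / (1 − 0.6300) = 2.702
Loading dose = maintenance dose × R = 369 × 2.702 ≈ 997 mg

997 mg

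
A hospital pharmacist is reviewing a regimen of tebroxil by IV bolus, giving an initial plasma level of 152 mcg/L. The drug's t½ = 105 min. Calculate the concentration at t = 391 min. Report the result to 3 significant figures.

k = ln 2 / 105 = 0.006601 min⁻¹
391 min is 3.724 half-lives, so C = 152 × (1/2)^3.724 = 152 × 0.07569 ≈ 11.5 mcg/L

11.5 mcg/L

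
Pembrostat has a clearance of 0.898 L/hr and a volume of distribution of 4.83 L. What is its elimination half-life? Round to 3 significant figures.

3.73 hours

k = CL / V = 0.898 / 4.83 = 0.1859 hr⁻¹
t½ = ln 2 / k = ln 2 / 0.1859 ≈ 3.73 hours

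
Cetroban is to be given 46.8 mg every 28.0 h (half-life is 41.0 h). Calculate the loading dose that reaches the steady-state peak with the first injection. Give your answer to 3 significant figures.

k = ln 2 / 41.0 = 0.01691 h⁻¹
Accumulation ratio R = 1 / (1 − e^(−kτ)) = 1 / (1 − e^(−0.01691×28.0)) = 1 / (1 − 0.6229) = 2.652
Loading dose = maintenance dose × R = 46.8 × 2.652 ≈ 124 mg

124 mg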